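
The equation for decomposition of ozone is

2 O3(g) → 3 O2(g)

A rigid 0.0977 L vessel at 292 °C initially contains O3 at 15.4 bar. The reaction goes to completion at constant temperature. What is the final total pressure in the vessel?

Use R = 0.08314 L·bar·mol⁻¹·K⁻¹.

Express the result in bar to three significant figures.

23.1 bar

Since T and V are fixed, P_final/P_initial = n_final/n_initial = 3/2.
P_final = (3/2) × 15.4 = 23.10 bar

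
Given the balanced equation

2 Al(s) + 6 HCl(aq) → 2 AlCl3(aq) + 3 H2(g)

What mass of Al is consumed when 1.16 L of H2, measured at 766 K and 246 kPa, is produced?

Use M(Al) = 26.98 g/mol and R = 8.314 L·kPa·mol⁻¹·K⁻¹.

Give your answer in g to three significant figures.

0.806 g

n(H2) = PV/RT = (246 × 1.16) / (8.314 × 766) = 0.04481 mol
n(Al) = (2/3) × 0.04481 = 0.02987 mol
m(Al) = 0.02987 × 26.98 = 0.8059 g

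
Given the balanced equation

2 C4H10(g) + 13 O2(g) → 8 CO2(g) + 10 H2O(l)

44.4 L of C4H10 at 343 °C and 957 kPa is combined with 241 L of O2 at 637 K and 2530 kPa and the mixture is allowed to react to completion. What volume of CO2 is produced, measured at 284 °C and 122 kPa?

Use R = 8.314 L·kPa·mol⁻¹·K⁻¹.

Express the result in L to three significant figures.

n(C4H10) = PV/RT = (957 × 44.4) / (8.314 × 616.15) = 8.295 mol
n(O2) = PV/RT = (2530 × 241) / (8.314 × 637) = 115.1 mol
For 8.295 mol C4H10, stoichiometry requires (13/2) × 8.295 = 53.92 mol O2; 115.1 mol is available, so C4H10 is limiting.
n(CO2) = (8/2) × 8.295 = 33.18 mol
V(CO2) = nRT/P = 33.18 × 8.314 × 557.15 / 122 = 1260 L

1260 L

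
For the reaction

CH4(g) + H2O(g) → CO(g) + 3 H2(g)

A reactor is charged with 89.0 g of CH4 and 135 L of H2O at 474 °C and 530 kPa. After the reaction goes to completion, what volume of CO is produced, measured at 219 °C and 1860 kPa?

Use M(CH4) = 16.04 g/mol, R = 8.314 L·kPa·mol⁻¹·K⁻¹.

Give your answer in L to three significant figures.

n(CH4) = 89.0 / 16.04 = 5.549 mol
n(H2O) = PV/RT = (530 × 135) / (8.314 × 747.15) = 11.52 mol
For 5.549 mol CH4, stoichiometry requires (1/1) × 5.549 = 5.549 mol H2O; 11.52 mol is available, so CH4 is limiting.
n(CO) = (1/1) × 5.549 = 5.549 mol
V(CO) = nRT/P = 5.549 × 8.314 × 492.15 / 1860 = 12.21 L

12.2 L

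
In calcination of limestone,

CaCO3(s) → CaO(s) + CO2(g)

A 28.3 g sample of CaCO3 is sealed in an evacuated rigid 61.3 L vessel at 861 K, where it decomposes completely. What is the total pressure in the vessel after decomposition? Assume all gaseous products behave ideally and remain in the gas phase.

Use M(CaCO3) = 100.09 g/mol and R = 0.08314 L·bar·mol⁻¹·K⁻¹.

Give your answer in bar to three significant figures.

n(CaCO3) = 28.3 / 100.09 = 0.2827 mol
n(gas produced) = (1/1) × 0.2827 = 0.2827 mol
P = nRT/V = 0.2827 × 0.08314 × 861 / 61.3 = 0.3301 bar

0.330 bar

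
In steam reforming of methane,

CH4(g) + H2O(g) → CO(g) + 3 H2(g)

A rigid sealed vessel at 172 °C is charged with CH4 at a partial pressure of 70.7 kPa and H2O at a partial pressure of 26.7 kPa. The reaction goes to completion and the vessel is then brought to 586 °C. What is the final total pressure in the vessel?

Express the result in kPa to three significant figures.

291 kPa

With V and T fixed, P_i ∝ n_i, so the mole ratios apply directly to partial pressures at 172 °C.
P(H2O) required for 70.7 kPa of CH4 = (1/1) × 70.7 = 70.70 kPa; available 26.7 kPa, so H2O is limiting.
P(CH4) remaining = 70.7 − (1/1) × 26.7 = 44.00 kPa
P(gaseous products) = (1+3)/1 × 26.7 = 106.8 kPa
P_total at 172 °C = 44.00 + 106.8 = 150.8 kPa
Scaling to 586 °C: P = 150.8 × 859.15/445.15 = 291.0 kPa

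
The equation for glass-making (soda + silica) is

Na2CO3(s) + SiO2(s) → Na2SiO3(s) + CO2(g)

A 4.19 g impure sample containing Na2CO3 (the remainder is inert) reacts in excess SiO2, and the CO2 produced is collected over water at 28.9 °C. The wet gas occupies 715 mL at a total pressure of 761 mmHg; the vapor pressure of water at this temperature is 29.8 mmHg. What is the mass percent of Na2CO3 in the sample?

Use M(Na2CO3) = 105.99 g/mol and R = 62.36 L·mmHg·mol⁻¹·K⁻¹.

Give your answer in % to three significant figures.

70.2 %

P(CO2) = 761 − 29.8 = 731.2 mmHg
n(CO2) = PV/RT = (731.2 × 0.7150) / (62.36 × 302.05) = 0.02776 mol
n(Na2CO3) = (1/1) × 0.02776 = 0.02776 mol
m(Na2CO3) = 0.02776 × 105.99 = 2.942 g
%Na2CO3 = 2.942 / 4.19 × 100 = 70.21%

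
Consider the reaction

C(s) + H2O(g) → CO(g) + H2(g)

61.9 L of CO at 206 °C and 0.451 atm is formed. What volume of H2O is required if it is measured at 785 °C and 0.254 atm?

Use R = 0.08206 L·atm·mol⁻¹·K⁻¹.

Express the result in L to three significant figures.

243 L

n(CO) = PV/RT = (0.451 × 61.9) / (0.08206 × 479.15) = 0.7100 mol
n(H2O) = (1/1) × 0.7100 = 0.7100 mol
V = nRT/P = 0.7100 × 0.08206 × 1058.15 / 0.254 = 242.7 L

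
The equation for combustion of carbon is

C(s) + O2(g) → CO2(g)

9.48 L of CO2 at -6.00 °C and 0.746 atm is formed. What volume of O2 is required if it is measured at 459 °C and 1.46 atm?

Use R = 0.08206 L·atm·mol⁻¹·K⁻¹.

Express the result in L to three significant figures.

n(CO2) = PV/RT = (0.746 × 9.48) / (0.08206 × 267.15) = 0.3226 mol
n(O2) = (1/1) × 0.3226 = 0.3226 mol
V = nRT/P = 0.3226 × 0.08206 × 732.15 / 1.46 = 13.28 L

13.3 L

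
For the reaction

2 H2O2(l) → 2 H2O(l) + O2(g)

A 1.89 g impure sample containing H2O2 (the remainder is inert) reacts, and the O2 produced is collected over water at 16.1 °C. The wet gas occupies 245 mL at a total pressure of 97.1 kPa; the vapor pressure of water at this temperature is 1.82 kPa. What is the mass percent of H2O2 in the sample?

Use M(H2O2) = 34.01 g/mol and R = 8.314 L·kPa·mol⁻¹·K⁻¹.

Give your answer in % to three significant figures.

34.9 %

P(O2) = 97.1 − 1.82 = 95.28 kPa
n(O2) = PV/RT = (95.28 × 0.2450) / (8.314 × 289.25) = 0.009707 mol
n(H2O2) = (2/1) × 0.009707 = 0.01941 mol
m(H2O2) = 0.01941 × 34.01 = 0.6601 g
%H2O2 = 0.6601 / 1.89 × 100 = 34.93%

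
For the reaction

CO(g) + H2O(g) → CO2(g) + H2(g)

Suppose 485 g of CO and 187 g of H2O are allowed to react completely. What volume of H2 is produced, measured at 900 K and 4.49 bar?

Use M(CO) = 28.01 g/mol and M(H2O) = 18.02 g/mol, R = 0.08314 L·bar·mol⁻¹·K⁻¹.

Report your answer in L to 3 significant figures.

n(CO) = 485 / 28.01 = 17.32 mol
n(H2O) = 187 / 18.02 = 10.38 mol
For 17.32 mol CO, stoichiometry requires (1/1) × 17.32 = 17.32 mol H2O; 10.38 mol is available, so H2O is limiting.
n(H2) = (1/1) × 10.38 = 10.38 mol
V(H2) = nRT/P = 10.38 × 0.08314 × 900 / 4.49 = 173.0 L

173 L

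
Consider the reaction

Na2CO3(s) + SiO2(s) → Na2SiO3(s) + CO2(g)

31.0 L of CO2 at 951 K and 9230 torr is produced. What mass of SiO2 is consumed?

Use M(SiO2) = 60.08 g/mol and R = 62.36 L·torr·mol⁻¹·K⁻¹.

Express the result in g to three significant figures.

290 g

n(CO2) = PV/RT = (9230 × 31.0) / (62.36 × 951) = 4.825 mol
n(SiO2) = (1/1) × 4.825 = 4.825 mol
m(SiO2) = 4.825 × 60.08 = 289.9 g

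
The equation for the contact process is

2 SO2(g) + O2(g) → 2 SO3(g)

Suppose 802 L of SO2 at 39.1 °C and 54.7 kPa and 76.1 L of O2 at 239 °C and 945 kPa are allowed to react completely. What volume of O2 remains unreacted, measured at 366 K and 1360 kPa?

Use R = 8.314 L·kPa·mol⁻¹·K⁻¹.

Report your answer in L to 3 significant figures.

n(SO2) = PV/RT = (54.7 × 802) / (8.314 × 312.25) = 16.90 mol
n(O2) = PV/RT = (945 × 76.1) / (8.314 × 512.15) = 16.89 mol
For 16.90 mol SO2, stoichiometry requires (1/2) × 16.90 = 8.450 mol O2; 16.89 mol is available, so SO2 is limiting.
n(O2) consumed = (1/2) × 16.90 = 8.450 mol; remaining = 16.89 − 8.450 = 8.440 mol
V(O2) = nRT/P = 8.440 × 8.314 × 366 / 1360 = 18.88 L

18.9 L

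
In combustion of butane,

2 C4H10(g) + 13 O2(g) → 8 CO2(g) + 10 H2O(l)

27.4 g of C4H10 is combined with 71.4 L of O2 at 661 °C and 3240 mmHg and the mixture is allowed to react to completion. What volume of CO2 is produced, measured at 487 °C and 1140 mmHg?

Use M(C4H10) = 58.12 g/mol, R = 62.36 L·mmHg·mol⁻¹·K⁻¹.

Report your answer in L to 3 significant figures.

78.4 L

n(C4H10) = 27.4 / 58.12 = 0.4714 mol
n(O2) = PV/RT = (3240 × 71.4) / (62.36 × 934.15) = 3.971 mol
For 0.4714 mol C4H10, stoichiometry requires (13/2) × 0.4714 = 3.064 mol O2; 3.971 mol is available, so C4H10 is limiting.
n(CO2) = (8/2) × 0.4714 = 1.886 mol
V(CO2) = nRT/P = 1.886 × 62.36 × 760.15 / 1140 = 78.42 L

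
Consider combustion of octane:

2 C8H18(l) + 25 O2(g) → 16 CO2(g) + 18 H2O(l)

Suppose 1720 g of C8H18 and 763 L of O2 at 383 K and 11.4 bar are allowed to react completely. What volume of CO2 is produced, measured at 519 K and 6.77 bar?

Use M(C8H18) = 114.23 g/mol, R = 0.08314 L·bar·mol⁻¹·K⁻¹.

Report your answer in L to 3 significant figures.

n(C8H18) = 1720 / 114.23 = 15.06 mol
n(O2) = PV/RT = (11.4 × 763) / (0.08314 × 383) = 273.2 mol
For 15.06 mol C8H18, stoichiometry requires (25/2) × 15.06 = 188.2 mol O2; 273.2 mol is available, so C8H18 is limiting.
n(CO2) = (16/2) × 15.06 = 120.5 mol
V(CO2) = nRT/P = 120.5 × 0.08314 × 519 / 6.77 = 768.0 L

768 L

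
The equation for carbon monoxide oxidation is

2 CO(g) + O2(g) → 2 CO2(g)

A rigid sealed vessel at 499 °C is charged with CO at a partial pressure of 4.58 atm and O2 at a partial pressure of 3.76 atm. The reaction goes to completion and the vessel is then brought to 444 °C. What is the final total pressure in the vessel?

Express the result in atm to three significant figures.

5.62 atm

At constant V, partial pressures at 499 °C are proportional to moles, so apply stoichiometry directly to pressures.
P(O2) required for 4.58 atm of CO = (1/2) × 4.58 = 2.290 atm; available 3.76 atm, so CO is limiting.
P(O2) remaining = 3.76 − (1/2) × 4.58 = 1.470 atm
P(gaseous products) = (2)/2 × 4.58 = 4.580 atm
P_total at 499 °C = 1.470 + 4.580 = 6.050 atm
Scaling to 444 °C: P = 6.050 × 717.15/772.15 = 5.619 atm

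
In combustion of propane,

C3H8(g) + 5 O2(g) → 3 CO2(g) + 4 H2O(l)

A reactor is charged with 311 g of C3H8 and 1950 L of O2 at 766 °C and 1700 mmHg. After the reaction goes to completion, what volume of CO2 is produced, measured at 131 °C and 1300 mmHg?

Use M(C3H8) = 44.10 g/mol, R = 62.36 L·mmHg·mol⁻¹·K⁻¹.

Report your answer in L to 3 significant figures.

410 L

n(C3H8) = 311 / 44.10 = 7.052 mol
n(O2) = PV/RT = (1700 × 1950) / (62.36 × 1039.15) = 51.16 mol
For 7.052 mol C3H8, stoichiometry requires (5/1) × 7.052 = 35.26 mol O2; 51.16 mol is available, so C3H8 is limiting.
n(CO2) = (3/1) × 7.052 = 21.16 mol
V(CO2) = nRT/P = 21.16 × 62.36 × 404.15 / 1300 = 410.2 L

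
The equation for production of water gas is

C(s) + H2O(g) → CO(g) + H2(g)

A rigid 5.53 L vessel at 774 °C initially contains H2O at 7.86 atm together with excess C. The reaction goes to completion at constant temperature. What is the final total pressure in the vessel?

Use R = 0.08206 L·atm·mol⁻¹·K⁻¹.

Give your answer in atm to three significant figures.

15.7 atm

At constant T and V, P ∝ n(gas): 1 mol gas → 2 mol gas.
P_final = (2/1) × 7.86 = 15.72 atm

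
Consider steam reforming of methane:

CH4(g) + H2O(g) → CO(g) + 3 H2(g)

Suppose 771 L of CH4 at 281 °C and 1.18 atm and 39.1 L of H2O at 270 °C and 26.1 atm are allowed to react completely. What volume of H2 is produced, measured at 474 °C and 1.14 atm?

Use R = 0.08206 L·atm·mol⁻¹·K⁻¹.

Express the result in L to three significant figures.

n(CH4) = PV/RT = (1.18 × 771) / (0.08206 × 554.15) = 20.01 mol
n(H2O) = PV/RT = (26.1 × 39.1) / (0.08206 × 543.15) = 22.90 mol
For 20.01 mol CH4, stoichiometry requires (1/1) × 20.01 = 20.01 mol H2O; 22.90 mol is available, so CH4 is limiting.
n(H2) = (3/1) × 20.01 = 60.03 mol
V(H2) = nRT/P = 60.03 × 0.08206 × 747.15 / 1.14 = 3229 L

3230 L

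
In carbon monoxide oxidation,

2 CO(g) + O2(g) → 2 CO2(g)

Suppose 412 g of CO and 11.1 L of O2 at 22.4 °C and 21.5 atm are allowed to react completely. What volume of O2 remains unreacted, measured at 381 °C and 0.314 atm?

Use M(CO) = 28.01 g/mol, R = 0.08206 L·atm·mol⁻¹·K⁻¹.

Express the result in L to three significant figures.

425 L

n(CO) = 412 / 28.01 = 14.71 mol
n(O2) = PV/RT = (21.5 × 11.1) / (0.08206 × 295.55) = 9.840 mol
For 14.71 mol CO, stoichiometry requires (1/2) × 14.71 = 7.355 mol O2; 9.840 mol is available, so CO is limiting.
n(O2) consumed = (1/2) × 14.71 = 7.355 mol; remaining = 9.840 − 7.355 = 2.485 mol
V(O2) = nRT/P = 2.485 × 0.08206 × 654.15 / 0.314 = 424.8 L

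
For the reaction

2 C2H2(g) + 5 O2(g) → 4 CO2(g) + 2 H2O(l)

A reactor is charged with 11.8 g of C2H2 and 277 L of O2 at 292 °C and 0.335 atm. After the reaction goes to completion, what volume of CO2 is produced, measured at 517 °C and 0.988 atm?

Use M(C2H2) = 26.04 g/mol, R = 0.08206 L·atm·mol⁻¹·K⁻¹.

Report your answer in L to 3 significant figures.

n(C2H2) = 11.8 / 26.04 = 0.4531 mol
n(O2) = PV/RT = (0.335 × 277) / (0.08206 × 565.15) = 2.001 mol
For 0.4531 mol C2H2, stoichiometry requires (5/2) × 0.4531 = 1.133 mol O2; 2.001 mol is available, so C2H2 is limiting.
n(CO2) = (4/2) × 0.4531 = 0.9062 mol
V(CO2) = nRT/P = 0.9062 × 0.08206 × 790.15 / 0.988 = 59.47 L

59.5 L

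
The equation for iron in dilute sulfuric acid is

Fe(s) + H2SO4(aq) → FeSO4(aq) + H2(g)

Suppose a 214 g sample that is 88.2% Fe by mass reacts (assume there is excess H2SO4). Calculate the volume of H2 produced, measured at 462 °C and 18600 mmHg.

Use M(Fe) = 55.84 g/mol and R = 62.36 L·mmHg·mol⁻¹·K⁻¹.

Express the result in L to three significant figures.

mass of Fe = 214 × 88.2/100 = 188.7 g
n(Fe) = 188.7 / 55.84 = 3.379 mol
n(H2) = (1/1) × 3.379 = 3.379 mol
V = nRT/P = 3.379 × 62.36 × 735.15 / 18600 = 8.328 L

8.33 L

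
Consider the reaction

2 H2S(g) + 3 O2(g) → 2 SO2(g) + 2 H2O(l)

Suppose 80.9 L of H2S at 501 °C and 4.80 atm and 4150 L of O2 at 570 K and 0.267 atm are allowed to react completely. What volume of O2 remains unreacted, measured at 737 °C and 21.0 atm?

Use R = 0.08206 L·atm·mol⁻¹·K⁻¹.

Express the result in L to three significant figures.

n(H2S) = PV/RT = (4.80 × 80.9) / (0.08206 × 774.15) = 6.113 mol
n(O2) = PV/RT = (0.267 × 4150) / (0.08206 × 570) = 23.69 mol
For 6.113 mol H2S, stoichiometry requires (3/2) × 6.113 = 9.170 mol O2; 23.69 mol is available, so H2S is limiting.
n(O2) consumed = (3/2) × 6.113 = 9.170 mol; remaining = 23.69 − 9.170 = 14.52 mol
V(O2) = nRT/P = 14.52 × 0.08206 × 1010.15 / 21.0 = 57.31 L

57.3 L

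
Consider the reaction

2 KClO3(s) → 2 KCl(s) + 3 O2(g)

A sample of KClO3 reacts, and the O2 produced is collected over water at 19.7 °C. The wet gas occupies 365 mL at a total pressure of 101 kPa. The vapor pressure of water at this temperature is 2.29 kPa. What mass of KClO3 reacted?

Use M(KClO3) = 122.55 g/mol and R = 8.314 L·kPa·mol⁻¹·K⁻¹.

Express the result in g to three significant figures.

P(O2) = 101 − 2.29 = 98.71 kPa
n(O2) = PV/RT = (98.71 × 0.3650) / (8.314 × 292.85) = 0.01480 mol
n(KClO3) = (2/3) × 0.01480 = 0.009867 mol
m(KClO3) = 0.009867 × 122.55 = 1.209 g

1.21 g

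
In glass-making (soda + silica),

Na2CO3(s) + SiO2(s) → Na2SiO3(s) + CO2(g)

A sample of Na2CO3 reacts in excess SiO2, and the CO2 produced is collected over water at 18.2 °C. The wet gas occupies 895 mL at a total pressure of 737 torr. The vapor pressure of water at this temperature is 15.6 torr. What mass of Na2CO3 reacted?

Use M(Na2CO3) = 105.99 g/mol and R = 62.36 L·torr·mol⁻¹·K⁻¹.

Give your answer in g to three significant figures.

3.77 g

P(CO2) = 737 − 15.6 = 721.4 torr
n(CO2) = PV/RT = (721.4 × 0.8950) / (62.36 × 291.35) = 0.03554 mol
n(Na2CO3) = (1/1) × 0.03554 = 0.03554 mol
m(Na2CO3) = 0.03554 × 105.99 = 3.767 g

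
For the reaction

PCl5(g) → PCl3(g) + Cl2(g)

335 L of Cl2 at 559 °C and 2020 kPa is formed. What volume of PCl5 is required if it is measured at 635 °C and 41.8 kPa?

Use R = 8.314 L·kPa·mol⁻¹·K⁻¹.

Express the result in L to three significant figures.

17700 L

n(Cl2) = PV/RT = (2020 × 335) / (8.314 × 832.15) = 97.81 mol
n(PCl5) = (1/1) × 97.81 = 97.81 mol
V = nRT/P = 97.81 × 8.314 × 908.15 / 41.8 = 17670 L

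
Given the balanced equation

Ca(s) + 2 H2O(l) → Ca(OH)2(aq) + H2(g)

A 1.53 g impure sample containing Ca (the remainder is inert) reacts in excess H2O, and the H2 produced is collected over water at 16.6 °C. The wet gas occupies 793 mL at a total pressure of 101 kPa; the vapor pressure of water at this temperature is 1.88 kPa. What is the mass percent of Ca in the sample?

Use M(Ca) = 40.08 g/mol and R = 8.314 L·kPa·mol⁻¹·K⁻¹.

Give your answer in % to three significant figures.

P(H2) = 101 − 1.88 = 99.12 kPa
n(H2) = PV/RT = (99.12 × 0.7930) / (8.314 × 289.75) = 0.03263 mol
n(Ca) = (1/1) × 0.03263 = 0.03263 mol
m(Ca) = 0.03263 × 40.08 = 1.308 g
%Ca = 1.308 / 1.53 × 100 = 85.49%

85.5 %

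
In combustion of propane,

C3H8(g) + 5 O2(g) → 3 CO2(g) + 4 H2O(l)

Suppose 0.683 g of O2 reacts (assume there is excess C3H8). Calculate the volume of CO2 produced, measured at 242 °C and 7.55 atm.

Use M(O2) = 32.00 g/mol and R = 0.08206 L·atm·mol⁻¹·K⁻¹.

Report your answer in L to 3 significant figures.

n(O2) = 0.6830 / 32.00 = 0.02134 mol
n(CO2) = (3/5) × 0.02134 = 0.01280 mol
V = nRT/P = 0.01280 × 0.08206 × 515.15 / 7.55 = 0.07167 L

0.0717 L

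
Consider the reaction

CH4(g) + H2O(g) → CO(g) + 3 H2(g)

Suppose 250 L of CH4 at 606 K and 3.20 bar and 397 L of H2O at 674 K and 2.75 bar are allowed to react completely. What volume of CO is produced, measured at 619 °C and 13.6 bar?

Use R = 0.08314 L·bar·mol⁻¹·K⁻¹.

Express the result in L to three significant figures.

86.6 L

n(CH4) = PV/RT = (3.20 × 250) / (0.08314 × 606) = 15.88 mol
n(H2O) = PV/RT = (2.75 × 397) / (0.08314 × 674) = 19.48 mol
For 15.88 mol CH4, stoichiometry requires (1/1) × 15.88 = 15.88 mol H2O; 19.48 mol is available, so CH4 is limiting.
n(CO) = (1/1) × 15.88 = 15.88 mol
V(CO) = nRT/P = 15.88 × 0.08314 × 892.15 / 13.6 = 86.61 L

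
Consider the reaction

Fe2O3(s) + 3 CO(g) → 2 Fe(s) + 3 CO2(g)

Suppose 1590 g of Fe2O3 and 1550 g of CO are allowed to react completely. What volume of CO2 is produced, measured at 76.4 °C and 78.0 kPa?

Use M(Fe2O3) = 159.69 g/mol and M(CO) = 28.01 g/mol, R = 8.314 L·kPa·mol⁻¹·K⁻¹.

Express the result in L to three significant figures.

n(Fe2O3) = 1590 / 159.69 = 9.957 mol
n(CO) = 1550 / 28.01 = 55.34 mol
For 9.957 mol Fe2O3, stoichiometry requires (3/1) × 9.957 = 29.87 mol CO; 55.34 mol is available, so Fe2O3 is limiting.
n(CO2) = (3/1) × 9.957 = 29.87 mol
V(CO2) = nRT/P = 29.87 × 8.314 × 349.55 / 78.0 = 1113 L

1110 L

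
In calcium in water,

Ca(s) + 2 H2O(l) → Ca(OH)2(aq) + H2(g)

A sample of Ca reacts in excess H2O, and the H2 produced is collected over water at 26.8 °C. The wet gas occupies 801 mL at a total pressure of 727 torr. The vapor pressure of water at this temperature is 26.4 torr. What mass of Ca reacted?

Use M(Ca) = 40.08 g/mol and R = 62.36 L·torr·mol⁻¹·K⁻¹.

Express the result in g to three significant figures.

1.20 g

P(H2) = 727 − 26.4 = 700.6 torr
n(H2) = PV/RT = (700.6 × 0.8010) / (62.36 × 299.95) = 0.03000 mol
n(Ca) = (1/1) × 0.03000 = 0.03000 mol
m(Ca) = 0.03000 × 40.08 = 1.202 g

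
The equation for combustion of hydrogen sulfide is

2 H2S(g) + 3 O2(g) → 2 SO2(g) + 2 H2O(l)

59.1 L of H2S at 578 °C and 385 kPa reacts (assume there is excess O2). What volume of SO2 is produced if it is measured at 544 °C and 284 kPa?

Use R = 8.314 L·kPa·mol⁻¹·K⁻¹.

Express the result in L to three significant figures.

n(H2S) = PV/RT = (385 × 59.1) / (8.314 × 851.15) = 3.215 mol
n(SO2) = (2/2) × 3.215 = 3.215 mol
V = nRT/P = 3.215 × 8.314 × 817.15 / 284 = 76.91 L

76.9 L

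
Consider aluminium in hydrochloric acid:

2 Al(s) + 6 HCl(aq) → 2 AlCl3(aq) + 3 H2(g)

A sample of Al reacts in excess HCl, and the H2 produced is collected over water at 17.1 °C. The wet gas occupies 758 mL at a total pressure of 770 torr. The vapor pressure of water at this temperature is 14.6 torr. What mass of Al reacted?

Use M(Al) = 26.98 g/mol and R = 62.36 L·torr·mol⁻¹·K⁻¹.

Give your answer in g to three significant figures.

P(H2) = 770 − 14.6 = 755.4 torr
n(H2) = PV/RT = (755.4 × 0.7580) / (62.36 × 290.25) = 0.03164 mol
n(Al) = (2/3) × 0.03164 = 0.02109 mol
m(Al) = 0.02109 × 26.98 = 0.5690 g

0.569 g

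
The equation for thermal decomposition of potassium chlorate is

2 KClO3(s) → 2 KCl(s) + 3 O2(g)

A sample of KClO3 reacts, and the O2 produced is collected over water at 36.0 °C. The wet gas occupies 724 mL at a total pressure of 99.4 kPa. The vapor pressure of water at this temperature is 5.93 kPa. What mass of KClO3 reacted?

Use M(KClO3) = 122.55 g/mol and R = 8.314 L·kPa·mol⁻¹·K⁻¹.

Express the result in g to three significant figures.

2.15 g

P(O2) = 99.4 − 5.93 = 93.47 kPa
n(O2) = PV/RT = (93.47 × 0.7240) / (8.314 × 309.15) = 0.02633 mol
n(KClO3) = (2/3) × 0.02633 = 0.01755 mol
m(KClO3) = 0.01755 × 122.55 = 2.151 g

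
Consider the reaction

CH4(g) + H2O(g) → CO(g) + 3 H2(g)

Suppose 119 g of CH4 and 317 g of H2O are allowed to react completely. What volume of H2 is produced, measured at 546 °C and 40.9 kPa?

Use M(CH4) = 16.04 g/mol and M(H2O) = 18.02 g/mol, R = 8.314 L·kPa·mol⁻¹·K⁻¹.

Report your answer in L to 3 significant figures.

n(CH4) = 119 / 16.04 = 7.419 mol
n(H2O) = 317 / 18.02 = 17.59 mol
For 7.419 mol CH4, stoichiometry requires (1/1) × 7.419 = 7.419 mol H2O; 17.59 mol is available, so CH4 is limiting.
n(H2) = (3/1) × 7.419 = 22.26 mol
V(H2) = nRT/P = 22.26 × 8.314 × 819.15 / 40.9 = 3707 L

3710 L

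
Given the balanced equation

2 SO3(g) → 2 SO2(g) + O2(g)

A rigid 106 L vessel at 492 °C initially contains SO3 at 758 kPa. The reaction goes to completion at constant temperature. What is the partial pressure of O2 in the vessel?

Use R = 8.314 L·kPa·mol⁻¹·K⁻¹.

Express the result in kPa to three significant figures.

n(SO3)₀ = PV/RT = (758 × 106) / (8.314 × 765.15) = 12.63 mol
n(O2) = (1/2) × 12.63 = 6.315 mol
P(O2) = nRT/V = 6.315 × 8.314 × 765.15 / 106 = 379.0 kPa

379 kPa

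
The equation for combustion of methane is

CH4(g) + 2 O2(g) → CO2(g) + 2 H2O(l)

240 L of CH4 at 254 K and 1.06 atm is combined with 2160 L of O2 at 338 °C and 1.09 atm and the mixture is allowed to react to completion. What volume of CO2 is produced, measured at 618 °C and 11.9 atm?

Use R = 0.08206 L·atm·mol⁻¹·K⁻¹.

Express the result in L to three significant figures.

75.0 L

n(CH4) = PV/RT = (1.06 × 240) / (0.08206 × 254) = 12.21 mol
n(O2) = PV/RT = (1.09 × 2160) / (0.08206 × 611.15) = 46.95 mol
For 12.21 mol CH4, stoichiometry requires (2/1) × 12.21 = 24.42 mol O2; 46.95 mol is available, so CH4 is limiting.
n(CO2) = (1/1) × 12.21 = 12.21 mol
V(CO2) = nRT/P = 12.21 × 0.08206 × 891.15 / 11.9 = 75.03 L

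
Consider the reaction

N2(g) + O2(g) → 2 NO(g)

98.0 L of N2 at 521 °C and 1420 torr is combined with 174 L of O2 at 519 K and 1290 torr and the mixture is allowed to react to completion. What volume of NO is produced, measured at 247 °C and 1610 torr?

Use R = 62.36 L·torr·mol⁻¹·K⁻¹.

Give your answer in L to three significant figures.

113 L

n(N2) = PV/RT = (1420 × 98.0) / (62.36 × 794.15) = 2.810 mol
n(O2) = PV/RT = (1290 × 174) / (62.36 × 519) = 6.935 mol
For 2.810 mol N2, stoichiometry requires (1/1) × 2.810 = 2.810 mol O2; 6.935 mol is available, so N2 is limiting.
n(NO) = (2/1) × 2.810 = 5.620 mol
V(NO) = nRT/P = 5.620 × 62.36 × 520.15 / 1610 = 113.2 L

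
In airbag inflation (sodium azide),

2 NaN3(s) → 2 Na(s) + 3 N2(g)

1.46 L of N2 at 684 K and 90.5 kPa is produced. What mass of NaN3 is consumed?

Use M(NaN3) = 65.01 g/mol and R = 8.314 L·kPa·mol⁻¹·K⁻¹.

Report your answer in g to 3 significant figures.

1.01 g

n(N2) = PV/RT = (90.5 × 1.46) / (8.314 × 684) = 0.02323 mol
n(NaN3) = (2/3) × 0.02323 = 0.01549 mol
m(NaN3) = 0.01549 × 65.01 = 1.007 g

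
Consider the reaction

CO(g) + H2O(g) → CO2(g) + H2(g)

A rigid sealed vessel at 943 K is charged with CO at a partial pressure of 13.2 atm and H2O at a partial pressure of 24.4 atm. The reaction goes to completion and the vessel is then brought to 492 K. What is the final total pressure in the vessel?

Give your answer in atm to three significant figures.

19.6 atm

Because the vessel is rigid and T is held at 943 K, work the stoichiometry in partial pressures (P_i = n_iRT/V).
P(H2O) required for 13.2 atm of CO = (1/1) × 13.2 = 13.20 atm; available 24.4 atm, so CO is limiting.
P(H2O) remaining = 24.4 − (1/1) × 13.2 = 11.20 atm
P(gaseous products) = (1+1)/1 × 13.2 = 26.40 atm
P_total at 943 K = 11.20 + 26.40 = 37.60 atm
Scaling to 492 K: P = 37.60 × 492/943 = 19.62 atm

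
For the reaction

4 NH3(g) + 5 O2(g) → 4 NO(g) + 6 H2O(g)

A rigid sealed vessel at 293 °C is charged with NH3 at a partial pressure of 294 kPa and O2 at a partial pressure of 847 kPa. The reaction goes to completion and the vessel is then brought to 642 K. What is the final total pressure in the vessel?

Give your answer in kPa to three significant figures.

1380 kPa

With V and T fixed, P_i ∝ n_i, so the mole ratios apply directly to partial pressures at 293 °C.
P(O2) required for 294 kPa of NH3 = (5/4) × 294 = 367.5 kPa; available 847 kPa, so NH3 is limiting.
P(O2) remaining = 847 − (5/4) × 294 = 479.5 kPa
P(gaseous products) = (4+6)/4 × 294 = 735.0 kPa
P_total at 293 °C = 479.5 + 735.0 = 1214 kPa
Scaling to 642 K: P = 1214 × 642/566.15 = 1377 kPa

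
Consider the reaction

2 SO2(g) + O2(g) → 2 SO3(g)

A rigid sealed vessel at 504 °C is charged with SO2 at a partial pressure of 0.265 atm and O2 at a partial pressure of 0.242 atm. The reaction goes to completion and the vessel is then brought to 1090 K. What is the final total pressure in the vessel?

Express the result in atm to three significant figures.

With V and T fixed, P_i ∝ n_i, so the mole ratios apply directly to partial pressures at 504 °C.
P(O2) required for 0.265 atm of SO2 = (1/2) × 0.265 = 0.1325 atm; available 0.242 atm, so SO2 is limiting.
P(O2) remaining = 0.242 − (1/2) × 0.265 = 0.1095 atm
P(gaseous products) = (2)/2 × 0.265 = 0.2650 atm
P_total at 504 °C = 0.1095 + 0.2650 = 0.3745 atm
Scaling to 1090 K: P = 0.3745 × 1090/777.15 = 0.5253 atm

0.525 atm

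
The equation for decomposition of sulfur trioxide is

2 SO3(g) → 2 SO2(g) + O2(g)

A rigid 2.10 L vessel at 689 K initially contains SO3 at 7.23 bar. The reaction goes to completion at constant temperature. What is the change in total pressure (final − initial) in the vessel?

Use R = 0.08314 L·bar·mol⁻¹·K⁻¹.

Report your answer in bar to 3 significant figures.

3.62 bar

At constant T and V, P ∝ n(gas): 2 mol gas → 3 mol gas.
P_final = (3/2) × 7.23 = 10.85 bar; ΔP = 10.85 − 7.23 = 3.620 bar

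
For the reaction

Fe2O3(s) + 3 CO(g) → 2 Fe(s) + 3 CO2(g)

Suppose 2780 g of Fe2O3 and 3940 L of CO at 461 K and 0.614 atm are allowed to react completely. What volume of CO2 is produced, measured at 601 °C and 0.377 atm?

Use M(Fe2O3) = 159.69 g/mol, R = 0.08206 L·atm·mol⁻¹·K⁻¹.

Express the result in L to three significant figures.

n(Fe2O3) = 2780 / 159.69 = 17.41 mol
n(CO) = PV/RT = (0.614 × 3940) / (0.08206 × 461) = 63.95 mol
For 17.41 mol Fe2O3, stoichiometry requires (3/1) × 17.41 = 52.23 mol CO; 63.95 mol is available, so Fe2O3 is limiting.
n(CO2) = (3/1) × 17.41 = 52.23 mol
V(CO2) = nRT/P = 52.23 × 0.08206 × 874.15 / 0.377 = 9938 L

9940 L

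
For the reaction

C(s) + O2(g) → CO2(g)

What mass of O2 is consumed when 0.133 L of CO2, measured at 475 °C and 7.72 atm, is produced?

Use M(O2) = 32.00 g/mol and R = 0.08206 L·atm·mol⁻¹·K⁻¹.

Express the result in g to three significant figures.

n(CO2) = PV/RT = (7.72 × 0.133) / (0.08206 × 748.15) = 0.01672 mol
n(O2) = (1/1) × 0.01672 = 0.01672 mol
m(O2) = 0.01672 × 32.00 = 0.5350 g

0.535 g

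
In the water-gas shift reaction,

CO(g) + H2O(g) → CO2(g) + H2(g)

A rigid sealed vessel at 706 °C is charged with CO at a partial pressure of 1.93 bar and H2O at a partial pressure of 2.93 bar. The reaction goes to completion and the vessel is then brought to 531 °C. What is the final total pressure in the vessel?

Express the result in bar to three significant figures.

At constant V, partial pressures at 706 °C are proportional to moles, so apply stoichiometry directly to pressures.
P(H2O) required for 1.93 bar of CO = (1/1) × 1.93 = 1.930 bar; available 2.93 bar, so CO is limiting.
P(H2O) remaining = 2.93 − (1/1) × 1.93 = 1.000 bar
P(gaseous products) = (1+1)/1 × 1.93 = 3.860 bar
P_total at 706 °C = 1.000 + 3.860 = 4.860 bar
Scaling to 531 °C: P = 4.860 × 804.15/979.15 = 3.991 bar

3.99 bar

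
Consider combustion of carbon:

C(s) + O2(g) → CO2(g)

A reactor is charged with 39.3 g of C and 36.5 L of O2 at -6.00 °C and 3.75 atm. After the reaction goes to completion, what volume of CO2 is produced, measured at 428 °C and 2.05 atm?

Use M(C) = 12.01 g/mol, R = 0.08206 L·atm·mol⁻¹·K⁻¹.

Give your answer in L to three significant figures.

91.8 L

n(C) = 39.3 / 12.01 = 3.272 mol
n(O2) = PV/RT = (3.75 × 36.5) / (0.08206 × 267.15) = 6.244 mol
For 3.272 mol C, stoichiometry requires (1/1) × 3.272 = 3.272 mol O2; 6.244 mol is available, so C is limiting.
n(CO2) = (1/1) × 3.272 = 3.272 mol
V(CO2) = nRT/P = 3.272 × 0.08206 × 701.15 / 2.05 = 91.83 L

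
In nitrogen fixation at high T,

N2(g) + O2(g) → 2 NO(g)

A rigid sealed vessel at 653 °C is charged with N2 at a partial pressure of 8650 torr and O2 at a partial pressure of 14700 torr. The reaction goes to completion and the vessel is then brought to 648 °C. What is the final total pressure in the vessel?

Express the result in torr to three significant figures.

23200 torr

Because the vessel is rigid and T is held at 653 °C, work the stoichiometry in partial pressures (P_i = n_iRT/V).
P(O2) required for 8650 torr of N2 = (1/1) × 8650 = 8650 torr; available 14700 torr, so N2 is limiting.
P(O2) remaining = 14700 − (1/1) × 8650 = 6050 torr
P(gaseous products) = (2)/1 × 8650 = 17300 torr
P_total at 653 °C = 6050 + 17300 = 23350 torr
Scaling to 648 °C: P = 23350 × 921.15/926.15 = 23220 torr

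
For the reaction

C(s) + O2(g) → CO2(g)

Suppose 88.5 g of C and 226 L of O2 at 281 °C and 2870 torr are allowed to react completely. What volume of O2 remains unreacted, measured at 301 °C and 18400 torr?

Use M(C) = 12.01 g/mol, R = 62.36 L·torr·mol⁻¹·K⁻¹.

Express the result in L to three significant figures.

22.2 L

n(C) = 88.5 / 12.01 = 7.369 mol
n(O2) = PV/RT = (2870 × 226) / (62.36 × 554.15) = 18.77 mol
For 7.369 mol C, stoichiometry requires (1/1) × 7.369 = 7.369 mol O2; 18.77 mol is available, so C is limiting.
n(O2) consumed = (1/1) × 7.369 = 7.369 mol; remaining = 18.77 − 7.369 = 11.40 mol
V(O2) = nRT/P = 11.40 × 62.36 × 574.15 / 18400 = 22.18 L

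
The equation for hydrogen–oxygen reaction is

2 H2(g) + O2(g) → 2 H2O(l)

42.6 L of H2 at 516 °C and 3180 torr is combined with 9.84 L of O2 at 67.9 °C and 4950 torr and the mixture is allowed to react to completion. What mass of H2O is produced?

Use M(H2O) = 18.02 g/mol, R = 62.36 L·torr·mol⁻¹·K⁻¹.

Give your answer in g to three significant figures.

n(H2) = PV/RT = (3180 × 42.6) / (62.36 × 789.15) = 2.753 mol
n(O2) = PV/RT = (4950 × 9.84) / (62.36 × 341.05) = 2.290 mol
For 2.753 mol H2, stoichiometry requires (1/2) × 2.753 = 1.377 mol O2; 2.290 mol is available, so H2 is limiting.
n(H2O) = (2/2) × 2.753 = 2.753 mol
m(H2O) = 2.753 × 18.02 = 49.61 g

49.6 g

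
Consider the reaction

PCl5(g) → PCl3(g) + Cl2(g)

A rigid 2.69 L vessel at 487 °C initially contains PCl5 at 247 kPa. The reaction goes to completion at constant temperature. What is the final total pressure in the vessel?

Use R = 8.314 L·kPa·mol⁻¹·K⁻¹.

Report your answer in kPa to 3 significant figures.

494 kPa

At constant T and V, P ∝ n(gas): 1 mol gas → 2 mol gas.
P_final = (2/1) × 247 = 494.0 kPa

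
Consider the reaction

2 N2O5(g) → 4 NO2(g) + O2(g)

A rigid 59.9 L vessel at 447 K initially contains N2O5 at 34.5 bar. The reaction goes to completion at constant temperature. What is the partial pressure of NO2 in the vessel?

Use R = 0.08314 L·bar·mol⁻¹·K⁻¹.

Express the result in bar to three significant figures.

n(N2O5)₀ = PV/RT = (34.5 × 59.9) / (0.08314 × 447) = 55.61 mol
n(NO2) = (4/2) × 55.61 = 111.2 mol
P(NO2) = nRT/V = 111.2 × 0.08314 × 447 / 59.9 = 68.99 bar

69.0 bar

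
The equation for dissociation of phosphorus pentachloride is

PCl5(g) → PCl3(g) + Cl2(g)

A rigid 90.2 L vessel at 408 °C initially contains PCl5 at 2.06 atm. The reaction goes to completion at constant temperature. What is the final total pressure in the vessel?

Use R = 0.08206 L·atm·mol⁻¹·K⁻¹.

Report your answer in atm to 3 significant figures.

Since T and V are fixed, P_final/P_initial = n_final/n_initial = 2/1.
P_final = (2/1) × 2.06 = 4.120 atm

4.12 atm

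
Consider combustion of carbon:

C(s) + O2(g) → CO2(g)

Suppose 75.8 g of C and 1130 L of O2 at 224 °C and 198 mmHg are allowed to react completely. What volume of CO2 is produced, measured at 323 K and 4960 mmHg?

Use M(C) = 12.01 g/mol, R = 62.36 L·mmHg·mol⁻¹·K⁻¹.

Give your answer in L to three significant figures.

n(C) = 75.8 / 12.01 = 6.311 mol
n(O2) = PV/RT = (198 × 1130) / (62.36 × 497.15) = 7.217 mol
For 6.311 mol C, stoichiometry requires (1/1) × 6.311 = 6.311 mol O2; 7.217 mol is available, so C is limiting.
n(CO2) = (1/1) × 6.311 = 6.311 mol
V(CO2) = nRT/P = 6.311 × 62.36 × 323 / 4960 = 25.63 L

25.6 L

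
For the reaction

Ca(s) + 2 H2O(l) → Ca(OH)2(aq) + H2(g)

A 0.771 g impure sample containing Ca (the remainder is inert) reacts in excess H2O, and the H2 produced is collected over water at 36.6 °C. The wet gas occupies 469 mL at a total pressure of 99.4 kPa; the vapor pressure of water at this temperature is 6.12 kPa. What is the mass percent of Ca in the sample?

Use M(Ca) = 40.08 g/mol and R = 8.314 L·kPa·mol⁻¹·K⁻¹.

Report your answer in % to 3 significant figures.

P(H2) = 99.4 − 6.12 = 93.28 kPa
n(H2) = PV/RT = (93.28 × 0.4690) / (8.314 × 309.75) = 0.01699 mol
n(Ca) = (1/1) × 0.01699 = 0.01699 mol
m(Ca) = 0.01699 × 40.08 = 0.6810 g
%Ca = 0.6810 / 0.771 × 100 = 88.33%

88.3 %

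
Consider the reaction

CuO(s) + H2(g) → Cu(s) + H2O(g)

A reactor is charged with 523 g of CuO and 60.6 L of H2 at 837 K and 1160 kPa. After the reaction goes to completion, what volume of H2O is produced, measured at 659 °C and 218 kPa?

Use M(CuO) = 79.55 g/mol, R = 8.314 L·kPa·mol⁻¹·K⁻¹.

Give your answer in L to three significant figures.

n(CuO) = 523 / 79.55 = 6.574 mol
n(H2) = PV/RT = (1160 × 60.6) / (8.314 × 837) = 10.10 mol
For 6.574 mol CuO, stoichiometry requires (1/1) × 6.574 = 6.574 mol H2; 10.10 mol is available, so CuO is limiting.
n(H2O) = (1/1) × 6.574 = 6.574 mol
V(H2O) = nRT/P = 6.574 × 8.314 × 932.15 / 218 = 233.7 L

234 L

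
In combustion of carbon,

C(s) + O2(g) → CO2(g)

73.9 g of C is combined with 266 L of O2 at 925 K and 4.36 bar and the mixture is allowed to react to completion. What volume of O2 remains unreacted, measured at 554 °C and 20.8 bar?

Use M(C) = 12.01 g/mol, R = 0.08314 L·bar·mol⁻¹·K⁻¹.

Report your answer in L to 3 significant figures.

n(C) = 73.9 / 12.01 = 6.153 mol
n(O2) = PV/RT = (4.36 × 266) / (0.08314 × 925) = 15.08 mol
For 6.153 mol C, stoichiometry requires (1/1) × 6.153 = 6.153 mol O2; 15.08 mol is available, so C is limiting.
n(O2) consumed = (1/1) × 6.153 = 6.153 mol; remaining = 15.08 − 6.153 = 8.927 mol
V(O2) = nRT/P = 8.927 × 0.08314 × 827.15 / 20.8 = 29.51 L

29.5 L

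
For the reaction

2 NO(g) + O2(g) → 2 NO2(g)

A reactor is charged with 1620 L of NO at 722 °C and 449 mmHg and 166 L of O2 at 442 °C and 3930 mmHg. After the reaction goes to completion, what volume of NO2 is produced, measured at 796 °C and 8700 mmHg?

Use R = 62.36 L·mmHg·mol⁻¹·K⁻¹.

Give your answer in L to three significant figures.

89.8 L

n(NO) = PV/RT = (449 × 1620) / (62.36 × 995.15) = 11.72 mol
n(O2) = PV/RT = (3930 × 166) / (62.36 × 715.15) = 14.63 mol
For 11.72 mol NO, stoichiometry requires (1/2) × 11.72 = 5.860 mol O2; 14.63 mol is available, so NO is limiting.
n(NO2) = (2/2) × 11.72 = 11.72 mol
V(NO2) = nRT/P = 11.72 × 62.36 × 1069.15 / 8700 = 89.82 L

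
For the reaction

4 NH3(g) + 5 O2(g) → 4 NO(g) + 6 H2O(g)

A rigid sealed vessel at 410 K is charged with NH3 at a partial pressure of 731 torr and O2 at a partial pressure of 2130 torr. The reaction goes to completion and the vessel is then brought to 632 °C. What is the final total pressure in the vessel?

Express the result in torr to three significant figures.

6720 torr

Because the vessel is rigid and T is held at 410 K, work the stoichiometry in partial pressures (P_i = n_iRT/V).
P(O2) required for 731 torr of NH3 = (5/4) × 731 = 913.8 torr; available 2130 torr, so NH3 is limiting.
P(O2) remaining = 2130 − (5/4) × 731 = 1216 torr
P(gaseous products) = (4+6)/4 × 731 = 1828 torr
P_total at 410 K = 1216 + 1828 = 3044 torr
Scaling to 632 °C: P = 3044 × 905.15/410 = 6720 torr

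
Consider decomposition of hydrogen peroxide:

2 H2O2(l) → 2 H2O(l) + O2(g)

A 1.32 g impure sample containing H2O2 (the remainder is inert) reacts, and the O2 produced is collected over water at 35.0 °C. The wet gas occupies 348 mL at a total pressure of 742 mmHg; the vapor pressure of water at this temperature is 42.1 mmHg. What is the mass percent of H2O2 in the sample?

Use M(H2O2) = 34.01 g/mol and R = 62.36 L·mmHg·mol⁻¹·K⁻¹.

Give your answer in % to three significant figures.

65.3 %

P(O2) = 742 − 42.1 = 699.9 mmHg
n(O2) = PV/RT = (699.9 × 0.3480) / (62.36 × 308.15) = 0.01267 mol
n(H2O2) = (2/1) × 0.01267 = 0.02534 mol
m(H2O2) = 0.02534 × 34.01 = 0.8618 g
%H2O2 = 0.8618 / 1.32 × 100 = 65.29%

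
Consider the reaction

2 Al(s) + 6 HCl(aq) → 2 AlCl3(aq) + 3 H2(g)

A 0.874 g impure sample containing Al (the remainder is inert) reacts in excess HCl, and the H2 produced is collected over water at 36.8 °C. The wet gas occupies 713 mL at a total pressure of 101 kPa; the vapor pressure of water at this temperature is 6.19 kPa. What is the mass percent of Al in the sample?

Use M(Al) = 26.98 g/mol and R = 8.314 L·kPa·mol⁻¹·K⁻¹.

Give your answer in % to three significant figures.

54.0 %

P(H2) = 101 − 6.19 = 94.81 kPa
n(H2) = PV/RT = (94.81 × 0.7130) / (8.314 × 309.95) = 0.02623 mol
n(Al) = (2/3) × 0.02623 = 0.01749 mol
m(Al) = 0.01749 × 26.98 = 0.4719 g
%Al = 0.4719 / 0.874 × 100 = 53.99%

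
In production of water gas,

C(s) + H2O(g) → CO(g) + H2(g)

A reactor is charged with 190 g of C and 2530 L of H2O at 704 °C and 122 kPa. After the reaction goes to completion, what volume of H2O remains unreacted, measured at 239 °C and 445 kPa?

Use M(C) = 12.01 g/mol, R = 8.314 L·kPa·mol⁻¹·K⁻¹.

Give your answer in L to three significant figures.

212 L

n(C) = 190 / 12.01 = 15.82 mol
n(H2O) = PV/RT = (122 × 2530) / (8.314 × 977.15) = 37.99 mol
For 15.82 mol C, stoichiometry requires (1/1) × 15.82 = 15.82 mol H2O; 37.99 mol is available, so C is limiting.
n(H2O) consumed = (1/1) × 15.82 = 15.82 mol; remaining = 37.99 − 15.82 = 22.17 mol
V(H2O) = nRT/P = 22.17 × 8.314 × 512.15 / 445 = 212.1 L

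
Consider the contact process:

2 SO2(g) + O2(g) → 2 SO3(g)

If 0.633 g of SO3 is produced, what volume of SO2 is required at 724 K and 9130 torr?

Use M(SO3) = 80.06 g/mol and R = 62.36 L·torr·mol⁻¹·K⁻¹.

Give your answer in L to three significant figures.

n(SO3) = 0.6330 / 80.06 = 0.007907 mol
n(SO2) = (2/2) × 0.007907 = 0.007907 mol
V = nRT/P = 0.007907 × 62.36 × 724 / 9130 = 0.03910 L

0.0391 L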